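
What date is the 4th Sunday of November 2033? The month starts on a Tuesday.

November 27, 2033

November 2033 begins on a Tuesday, so the first Sunday is November 6 (5 days later).
The 4th Sunday is 3 weeks later: 6 + 21 = 27.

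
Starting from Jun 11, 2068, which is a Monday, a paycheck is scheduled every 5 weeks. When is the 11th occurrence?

May 27, 2069

The 11th occurrence is 10 intervals after the first: 10 × 35 = 350 days after Jun 11, 2068.
Jun has 30 days — 19 days to the end of Jun leaves 331.
Jul has 31 days (300 left).
Aug has 31 days (269 left).
Sep has 30 days (239 left).
Oct has 31 days (208 left).
Nov has 30 days (178 left).
Dec has 31 days (147 left).
Jan has 31 days (116 left).
Feb has 28 days (88 left).
Mar has 31 days (57 left).
Apr has 30 days (27 left).
27 days into May → May 27, 2069.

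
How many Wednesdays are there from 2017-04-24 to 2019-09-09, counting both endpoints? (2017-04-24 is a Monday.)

124

2017-04-24 is a Monday; the first Wednesday on or after it is 2017-04-26 (2 days later).
From 2017-04-26 to 2019-09-09: 249 + 365 + 252 = 866 days (rest of 2017, 2018, to 2019-09-09 in 2019).
866 ÷ 7 = 123 full weeks with remainder 5, so 123 more Wednesdays after the first → 124.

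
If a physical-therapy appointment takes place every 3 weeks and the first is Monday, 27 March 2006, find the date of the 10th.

2 October 2006

The 10th occurrence is 9 intervals after the first: 9 × 21 = 189 days after 27 March 2006.
March has 31 days — 4 days to the end of March leaves 185.
April has 30 days (155 left).
May has 31 days (124 left).
June has 30 days (94 left).
July has 31 days (63 left).
August has 31 days (32 left).
September has 30 days (2 left).
2 days into October → 2 October 2006.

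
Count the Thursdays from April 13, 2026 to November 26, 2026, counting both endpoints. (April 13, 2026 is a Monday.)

33

April 13, 2026 is a Monday; the first Thursday on or after it is April 16, 2026 (3 days later).
From April 16, 2026 to November 26, 2026: 14 + 31 + 30 + 31 + 31 + 30 + 31 + 26 = 224 days (rest of April, May, June, July, August, September, October, November).
224 ÷ 7 = 32 full weeks with remainder 0, so 32 more Thursdays after the first → 33.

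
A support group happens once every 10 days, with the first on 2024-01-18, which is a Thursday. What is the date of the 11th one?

2024-04-27

The 11th occurrence is 10 intervals after the first: 10 × 10 = 100 days after 2024-01-18.
January has 31 days — 13 days to the end of January leaves 87.
February has 29 days (58 left).
March has 31 days (27 left).
27 days into April → 2024-04-27.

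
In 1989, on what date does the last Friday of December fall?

29 December 1989

December 1989 begins on a Friday, so the first Friday is December 1.
December 1989 has 31 days. Adding weeks: 1, 8, 15, 22, 29 — the last one ≤ 31 is the 29th.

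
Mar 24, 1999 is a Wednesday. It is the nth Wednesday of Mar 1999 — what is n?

4th

Day 24 falls in week ⌈24/7⌉ of the month.
Days 1–7 hold the 1st Wednesday, 8–14 the 2nd, 15–21 the 3rd, 22–28 the 4th, 29–31 the 5th.
24 is in the range for the 4th.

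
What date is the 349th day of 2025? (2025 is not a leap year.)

January has 31 days (349 − 31 = 318 remain).
February has 28 days (318 − 28 = 290 remain).
March has 31 days (290 − 31 = 259 remain).
April has 30 days (259 − 30 = 229 remain).
May has 31 days (229 − 31 = 198 remain).
June has 30 days (198 − 30 = 168 remain).
July has 31 days (168 − 31 = 137 remain).
August has 31 days (137 − 31 = 106 remain).
September has 30 days (106 − 30 = 76 remain).
October has 31 days (76 − 31 = 45 remain).
November has 30 days (45 − 30 = 15 remain).
15 into December → December 15.

15 December 2025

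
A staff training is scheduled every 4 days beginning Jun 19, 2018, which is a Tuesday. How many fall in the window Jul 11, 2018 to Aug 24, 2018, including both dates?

Occurrences land 4·i days after Jun 19, 2018 for i = 0, 1, 2, …
Jul 11, 2018 is 22 days after the start; 22 ÷ 4 = 5 remainder 2; since the remainder is 2, round up to i = 6. First occurrence in the window: #7 on Jul 13, 2018 (6×4 = 24 days in).
Aug 24, 2018 is 66 days after the start; 66 ÷ 4 = 16 remainder 2. Last occurrence in the window: #17 on Aug 22, 2018.
Occurrences #7 through #17: 11 in total.

11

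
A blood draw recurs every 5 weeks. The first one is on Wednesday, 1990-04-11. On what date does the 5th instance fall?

The 5th occurrence is 4 intervals after the first: 4 × 35 = 140 days after 1990-04-11.
April has 30 days — 19 days to the end of April leaves 121.
May has 31 days (90 left).
June has 30 days (60 left).
July has 31 days (29 left).
29 days into August → 1990-08-29.

1990-08-29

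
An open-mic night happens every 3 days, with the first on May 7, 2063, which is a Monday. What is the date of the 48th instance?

September 25, 2063

The 48th occurrence is 47 intervals after the first: 47 × 3 = 141 days after May 7, 2063.
May has 31 days — 24 days to the end of May leaves 117.
June has 30 days (87 left).
July has 31 days (56 left).
August has 31 days (25 left).
25 days into September → September 25, 2063.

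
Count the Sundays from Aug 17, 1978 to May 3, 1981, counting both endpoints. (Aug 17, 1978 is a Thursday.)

142

Aug 17, 1978 is a Thursday; the first Sunday on or after it is Aug 20, 1978 (3 days later).
From Aug 20, 1978 to May 3, 1981: 133 + 365 + 366 + 123 = 987 days (rest of 1978, 1979, 1980, to May 3, 1981 in 1981).
987 ÷ 7 = 141 full weeks with remainder 0, so 141 more Sundays after the first → 142.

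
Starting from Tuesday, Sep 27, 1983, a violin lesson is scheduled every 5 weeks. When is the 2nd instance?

Nov 1, 1983

The 2nd occurrence is 1 interval after the first: 1 × 35 = 35 days after Sep 27, 1983.
Sep has 30 days — 3 days to the end of Sep leaves 32.
Oct has 31 days (1 left).
1 day into Nov → Nov 1, 1983.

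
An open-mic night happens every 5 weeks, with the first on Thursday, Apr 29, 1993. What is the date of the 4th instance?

The 4th occurrence is 3 intervals after the first: 3 × 35 = 105 days after Apr 29, 1993.
Apr has 30 days — 1 day to the end of Apr leaves 104.
May has 31 days (73 left).
Jun has 30 days (43 left).
Jul has 31 days (12 left).
12 days into Aug → Aug 12, 1993.

Aug 12, 1993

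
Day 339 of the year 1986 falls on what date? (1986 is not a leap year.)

January has 31 days (339 − 31 = 308 remain).
February has 28 days (308 − 28 = 280 remain).
March has 31 days (280 − 31 = 249 remain).
April has 30 days (249 − 30 = 219 remain).
May has 31 days (219 − 31 = 188 remain).
June has 30 days (188 − 30 = 158 remain).
July has 31 days (158 − 31 = 127 remain).
August has 31 days (127 − 31 = 96 remain).
September has 30 days (96 − 30 = 66 remain).
October has 31 days (66 − 31 = 35 remain).
November has 30 days (35 − 30 = 5 remain).
5 into December → December 5.

1986-12-05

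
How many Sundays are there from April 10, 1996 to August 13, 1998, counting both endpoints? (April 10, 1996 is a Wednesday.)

April 10, 1996 is a Wednesday; the first Sunday on or after it is April 14, 1996 (4 days later).
From April 14, 1996 to August 13, 1998: 261 + 365 + 225 = 851 days (rest of 1996, 1997, to August 13, 1998 in 1998).
851 ÷ 7 = 121 full weeks with remainder 4, so 121 more Sundays after the first → 122.

122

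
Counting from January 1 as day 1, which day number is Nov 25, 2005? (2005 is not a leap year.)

Days in months before Nov: 31 + 28 + 31 + 30 + 31 + 30 + 31 + 31 + 30 + 31 = 304.
Plus 25 days into Nov → day 329.

329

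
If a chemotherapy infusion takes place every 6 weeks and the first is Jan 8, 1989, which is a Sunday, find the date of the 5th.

The 5th occurrence is 4 intervals after the first: 4 × 42 = 168 days after Jan 8, 1989.
Jan has 31 days — 23 days to the end of Jan leaves 145.
Feb has 28 days (117 left).
Mar has 31 days (86 left).
Apr has 30 days (56 left).
May has 31 days (25 left).
25 days into Jun → Jun 25, 1989.

Jun 25, 1989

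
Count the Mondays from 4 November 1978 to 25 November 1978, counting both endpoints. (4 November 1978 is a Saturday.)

3

4 November 1978 is a Saturday; the first Monday on or after it is 6 November 1978 (2 days later).
From 6 November 1978 to 25 November 1978 is 25 − 6 = 19 days.
19 ÷ 7 = 2 full weeks with remainder 5, so 2 more Mondays after the first → 3.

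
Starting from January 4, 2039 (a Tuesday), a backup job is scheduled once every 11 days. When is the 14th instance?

May 27, 2039

The 14th occurrence is 13 intervals after the first: 13 × 11 = 143 days after January 4, 2039.
January has 31 days — 27 days to the end of January leaves 116.
February has 28 days (88 left).
March has 31 days (57 left).
April has 30 days (27 left).
27 days into May → May 27, 2039.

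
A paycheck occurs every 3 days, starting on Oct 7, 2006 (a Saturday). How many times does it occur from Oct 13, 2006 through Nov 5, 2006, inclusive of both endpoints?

8

Occurrences land 3·i days after Oct 7, 2006 for i = 0, 1, 2, …
Oct 13, 2006 is 6 days after the start; 6 ÷ 3 = 2 remainder 0. First occurrence in the window: #3 on Oct 13, 2006 (2×3 = 6 days in).
Nov 5, 2006 is 29 days after the start; 29 ÷ 3 = 9 remainder 2. Last occurrence in the window: #10 on Nov 3, 2006.
Occurrences #3 through #10: 8 in total.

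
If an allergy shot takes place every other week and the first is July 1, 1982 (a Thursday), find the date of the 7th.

The 7th occurrence is 6 intervals after the first: 6 × 14 = 84 days after July 1, 1982.
July has 31 days — 30 days to the end of July leaves 54.
August has 31 days (23 left).
23 days into September → September 23, 1982.

September 23, 1982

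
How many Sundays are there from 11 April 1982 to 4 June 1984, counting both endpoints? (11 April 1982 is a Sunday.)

113

11 April 1982 is a Sunday; the first Sunday on or after it is 11 April 1982.
From 11 April 1982 to 4 June 1984: 264 + 365 + 156 = 785 days (rest of 1982, 1983, to 4 June 1984 in 1984).
785 ÷ 7 = 112 full weeks with remainder 1, so 112 more Sundays after the first → 113.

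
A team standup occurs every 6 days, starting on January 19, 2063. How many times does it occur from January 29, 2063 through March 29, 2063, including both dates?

Occurrences land 6·i days after January 19, 2063 for i = 0, 1, 2, …
January 29, 2063 is 10 days after the start; 10 ÷ 6 = 1 remainder 4; since the remainder is 4, round up to i = 2. First occurrence in the window: #3 on January 31, 2063 (2×6 = 12 days in).
March 29, 2063 is 69 days after the start; 69 ÷ 6 = 11 remainder 3. Last occurrence in the window: #12 on March 26, 2063.
Occurrences #3 through #12: 10 in total.

10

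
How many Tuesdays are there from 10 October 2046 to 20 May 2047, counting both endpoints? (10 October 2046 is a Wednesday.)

10 October 2046 is a Wednesday; the first Tuesday on or after it is 16 October 2046 (6 days later).
From 16 October 2046 to 20 May 2047: 15 + 30 + 31 + 31 + 28 + 31 + 30 + 20 = 216 days (rest of October, November, December, January, February, March, April, May).
216 ÷ 7 = 30 full weeks with remainder 6, so 30 more Tuesdays after the first → 31.

31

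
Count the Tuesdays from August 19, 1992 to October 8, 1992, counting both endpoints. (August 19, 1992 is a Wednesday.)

August 19, 1992 is a Wednesday; the first Tuesday on or after it is August 25, 1992 (6 days later).
From August 25, 1992 to October 8, 1992: 6 + 30 + 8 = 44 days (rest of August, September, October).
44 ÷ 7 = 6 full weeks with remainder 2, so 6 more Tuesdays after the first → 7.

7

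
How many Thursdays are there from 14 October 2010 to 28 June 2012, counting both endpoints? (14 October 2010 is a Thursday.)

90

14 October 2010 is a Thursday; the first Thursday on or after it is 14 October 2010.
From 14 October 2010 to 28 June 2012: 78 + 365 + 180 = 623 days (rest of 2010, 2011, to 28 June 2012 in 2012).
623 ÷ 7 = 89 full weeks with remainder 0, so 89 more Thursdays after the first → 90.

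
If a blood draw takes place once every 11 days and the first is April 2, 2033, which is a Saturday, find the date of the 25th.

The 25th occurrence is 24 intervals after the first: 24 × 11 = 264 days after April 2, 2033.
April has 30 days — 28 days to the end of April leaves 236.
May has 31 days (205 left).
June has 30 days (175 left).
July has 31 days (144 left).
August has 31 days (113 left).
September has 30 days (83 left).
October has 31 days (52 left).
November has 30 days (22 left).
22 days into December → December 22, 2033.

December 22, 2033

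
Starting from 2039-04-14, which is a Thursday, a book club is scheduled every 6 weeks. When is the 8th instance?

2040-02-02

The 8th occurrence is 7 intervals after the first: 7 × 42 = 294 days after 2039-04-14.
April has 30 days — 16 days to the end of April leaves 278.
May has 31 days (247 left).
June has 30 days (217 left).
July has 31 days (186 left).
August has 31 days (155 left).
September has 30 days (125 left).
October has 31 days (94 left).
November has 30 days (64 left).
December has 31 days (33 left).
January has 31 days (2 left).
2 days into February → 2040-02-02.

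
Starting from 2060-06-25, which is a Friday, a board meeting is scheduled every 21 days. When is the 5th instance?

2060-09-17

The 5th occurrence is 4 intervals after the first: 4 × 21 = 84 days after 2060-06-25.
June has 30 days — 5 days to the end of June leaves 79.
July has 31 days (48 left).
August has 31 days (17 left).
17 days into September → 2060-09-17.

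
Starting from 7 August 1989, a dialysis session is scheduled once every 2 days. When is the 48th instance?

The 48th occurrence is 47 intervals after the first: 47 × 2 = 94 days after 7 August 1989.
August has 31 days — 24 days to the end of August leaves 70.
September has 30 days (40 left).
October has 31 days (9 left).
9 days into November → 9 November 1989.

9 November 1989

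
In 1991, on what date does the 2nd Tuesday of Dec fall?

Dec 10, 1991

The first Tuesday of Dec 1991 is Dec 3.
The 2nd Tuesday is 1 weeks later: 3 + 7 = 10.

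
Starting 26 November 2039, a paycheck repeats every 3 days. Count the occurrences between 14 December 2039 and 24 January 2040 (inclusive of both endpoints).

Occurrences land 3·i days after 26 November 2039 for i = 0, 1, 2, …
14 December 2039 is 18 days after the start; 18 ÷ 3 = 6 remainder 0. First occurrence in the window: #7 on 14 December 2039 (6×3 = 18 days in).
24 January 2040 is 59 days after the start; 59 ÷ 3 = 19 remainder 2. Last occurrence in the window: #20 on 22 January 2040.
Occurrences #7 through #20: 14 in total.

14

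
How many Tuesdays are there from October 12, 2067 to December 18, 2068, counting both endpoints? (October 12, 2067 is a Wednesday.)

October 12, 2067 is a Wednesday; the first Tuesday on or after it is October 18, 2067 (6 days later).
From October 18, 2067 to December 18, 2068: 74 + 353 = 427 days (rest of 2067, to December 18, 2068 in 2068).
427 ÷ 7 = 61 full weeks with remainder 0, so 61 more Tuesdays after the first → 62.

62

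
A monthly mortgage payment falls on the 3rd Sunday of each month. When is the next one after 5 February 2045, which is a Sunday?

19 February 2045

February 2045 starts on a Wednesday; its first Sunday is the 5th, so the 3rd Sunday is the 19th — 19 February 2045.
19 February 2045 is after 5 February 2045, so that is the next one.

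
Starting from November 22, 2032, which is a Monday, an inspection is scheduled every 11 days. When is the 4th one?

December 25, 2032

The 4th occurrence is 3 intervals after the first: 3 × 11 = 33 days after November 22, 2032.
November has 30 days — 8 days to the end of November leaves 25.
25 days into December → December 25, 2032.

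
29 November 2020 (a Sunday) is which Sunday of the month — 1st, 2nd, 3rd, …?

5th

Day 29 falls in week ⌈29/7⌉ of the month.
Days 1–7 hold the 1st Sunday, 8–14 the 2nd, 15–21 the 3rd, 22–28 the 4th, 29–31 the 5th.
29 is in the range for the 5th.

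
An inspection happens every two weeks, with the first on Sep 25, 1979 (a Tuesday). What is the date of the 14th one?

Mar 25, 1980

The 14th occurrence is 13 intervals after the first: 13 × 14 = 182 days after Sep 25, 1979.
Sep has 30 days — 5 days to the end of Sep leaves 177.
Oct has 31 days (146 left).
Nov has 30 days (116 left).
Dec has 31 days (85 left).
Jan has 31 days (54 left).
Feb has 29 days (25 left).
25 days into Mar → Mar 25, 1980.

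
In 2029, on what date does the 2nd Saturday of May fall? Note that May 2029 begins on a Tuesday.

2029-05-12

May 2029 begins on a Tuesday, so the first Saturday is May 5 (4 days later).
The 2nd Saturday is 1 weeks later: 5 + 7 = 12.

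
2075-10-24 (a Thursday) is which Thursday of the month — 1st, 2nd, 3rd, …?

Day 24 falls in week ⌈24/7⌉ of the month.
Days 1–7 hold the 1st Thursday, 8–14 the 2nd, 15–21 the 3rd, 22–28 the 4th, 29–31 the 5th.
24 is in the range for the 4th.

4th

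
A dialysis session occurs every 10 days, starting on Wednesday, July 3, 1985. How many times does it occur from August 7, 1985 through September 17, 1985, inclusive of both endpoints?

Occurrences land 10·i days after July 3, 1985 for i = 0, 1, 2, …
August 7, 1985 is 35 days after the start; 35 ÷ 10 = 3 remainder 5; since the remainder is 5, round up to i = 4. First occurrence in the window: #5 on August 12, 1985 (4×10 = 40 days in).
September 17, 1985 is 76 days after the start; 76 ÷ 10 = 7 remainder 6. Last occurrence in the window: #8 on September 11, 1985.
Occurrences #5 through #8: 4 in total.

4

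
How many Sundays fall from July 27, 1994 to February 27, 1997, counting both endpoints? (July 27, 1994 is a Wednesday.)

July 27, 1994 is a Wednesday; the first Sunday on or after it is July 31, 1994 (4 days later).
From July 31, 1994 to February 27, 1997: 153 + 365 + 366 + 58 = 942 days (rest of 1994, 1995, 1996, to February 27, 1997 in 1997).
942 ÷ 7 = 134 full weeks with remainder 4, so 134 more Sundays after the first → 135.

135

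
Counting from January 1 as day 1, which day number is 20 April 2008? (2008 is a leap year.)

Days in months before April: 31 + 29 + 31 = 91.
Plus 20 days into April → day 111.

111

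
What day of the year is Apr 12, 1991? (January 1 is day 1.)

Days in months before Apr: 31 + 28 + 31 = 90.
Plus 12 days into Apr → day 102.

102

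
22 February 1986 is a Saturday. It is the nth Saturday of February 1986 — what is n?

Day 22 falls in week ⌈22/7⌉ of the month.
Days 1–7 hold the 1st Saturday, 8–14 the 2nd, 15–21 the 3rd, 22–28 the 4th, 29–31 the 5th.
22 is in the range for the 4th.

4th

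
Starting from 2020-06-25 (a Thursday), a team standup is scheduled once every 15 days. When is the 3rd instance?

2020-07-25

The 3rd occurrence is 2 intervals after the first: 2 × 15 = 30 days after 2020-06-25.
June has 30 days — 5 days to the end of June leaves 25.
25 days into July → 2020-07-25.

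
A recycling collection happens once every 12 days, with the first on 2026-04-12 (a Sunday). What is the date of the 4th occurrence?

The 4th occurrence is 3 intervals after the first: 3 × 12 = 36 days after 2026-04-12.
April has 30 days — 18 days to the end of April leaves 18.
18 days into May → 2026-05-18.

2026-05-18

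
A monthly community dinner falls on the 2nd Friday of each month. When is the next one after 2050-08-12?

August 2050 starts on a Monday; its first Friday is the 5th, so the 2nd Friday is the 12th — 2050-08-12.
That is not after 2050-08-12, so look at September 2050.
September 2050 starts on a Thursday; its first Friday is the 2nd, so the 2nd Friday is the 9th — 2050-09-09.

2050-09-09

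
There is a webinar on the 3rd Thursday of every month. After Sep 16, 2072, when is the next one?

Oct 20, 2072

Sep 2072 starts on a Thursday; its first Thursday is the 1st, so the 3rd Thursday is the 15th — Sep 15, 2072.
That is not after Sep 16, 2072, so look at Oct 2072.
Oct 2072 starts on a Saturday; its first Thursday is the 6th, so the 3rd Thursday is the 20th — Oct 20, 2072.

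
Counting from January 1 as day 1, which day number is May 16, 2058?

136

Days in months before May: 31 + 28 + 31 + 30 = 120.
Plus 16 days into May → day 136.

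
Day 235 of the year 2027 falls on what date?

Aug 23, 2027

Jan has 31 days (235 − 31 = 204 remain).
Feb has 28 days (204 − 28 = 176 remain).
Mar has 31 days (176 − 31 = 145 remain).
Apr has 30 days (145 − 30 = 115 remain).
May has 31 days (115 − 31 = 84 remain).
Jun has 30 days (84 − 30 = 54 remain).
Jul has 31 days (54 − 31 = 23 remain).
23 into Aug → Aug 23.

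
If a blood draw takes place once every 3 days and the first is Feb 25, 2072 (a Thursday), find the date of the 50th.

The 50th occurrence is 49 intervals after the first: 49 × 3 = 147 days after Feb 25, 2072.
Feb has 29 days — 4 days to the end of Feb leaves 143.
Mar has 31 days (112 left).
Apr has 30 days (82 left).
May has 31 days (51 left).
Jun has 30 days (21 left).
21 days into Jul → Jul 21, 2072.

Jul 21, 2072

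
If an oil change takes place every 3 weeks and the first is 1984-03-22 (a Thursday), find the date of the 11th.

The 11th occurrence is 10 intervals after the first: 10 × 21 = 210 days after 1984-03-22.
March has 31 days — 9 days to the end of March leaves 201.
April has 30 days (171 left).
May has 31 days (140 left).
June has 30 days (110 left).
July has 31 days (79 left).
August has 31 days (48 left).
September has 30 days (18 left).
18 days into October → 1984-10-18.

1984-10-18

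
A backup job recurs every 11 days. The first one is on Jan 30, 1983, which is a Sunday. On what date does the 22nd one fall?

The 22nd occurrence is 21 intervals after the first: 21 × 11 = 231 days after Jan 30, 1983.
Jan has 31 days — 1 day to the end of Jan leaves 230.
Feb has 28 days (202 left).
Mar has 31 days (171 left).
Apr has 30 days (141 left).
May has 31 days (110 left).
Jun has 30 days (80 left).
Jul has 31 days (49 left).
Aug has 31 days (18 left).
18 days into Sep → Sep 18, 1983.

Sep 18, 1983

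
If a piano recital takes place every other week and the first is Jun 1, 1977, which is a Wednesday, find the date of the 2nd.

Jun 15, 1977

The 2nd occurrence is 1 interval after the first: 1 × 14 = 14 days after Jun 1, 1977.
14 days later is Jun 15, 1977.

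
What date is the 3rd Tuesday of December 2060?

December 21, 2060

The first Tuesday of December 2060 is December 7.
The 3rd Tuesday is 2 weeks later: 7 + 14 = 21.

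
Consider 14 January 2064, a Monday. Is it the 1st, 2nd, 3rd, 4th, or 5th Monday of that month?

Day 14 falls in week ⌈14/7⌉ of the month.
Days 1–7 hold the 1st Monday, 8–14 the 2nd, 15–21 the 3rd, 22–28 the 4th, 29–31 the 5th.
14 is in the range for the 2nd.

2nd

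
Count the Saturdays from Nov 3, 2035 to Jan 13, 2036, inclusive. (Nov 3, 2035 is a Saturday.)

Nov 3, 2035 is a Saturday; the first Saturday on or after it is Nov 3, 2035.
From Nov 3, 2035 to Jan 13, 2036: 27 + 31 + 13 = 71 days (rest of Nov, Dec, Jan).
71 ÷ 7 = 10 full weeks with remainder 1, so 10 more Saturdays after the first → 11.

11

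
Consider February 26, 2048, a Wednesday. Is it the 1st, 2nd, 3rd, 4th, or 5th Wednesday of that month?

Day 26 falls in week ⌈26/7⌉ of the month.
Days 1–7 hold the 1st Wednesday, 8–14 the 2nd, 15–21 the 3rd, 22–28 the 4th, 29–31 the 5th.
26 is in the range for the 4th.

4th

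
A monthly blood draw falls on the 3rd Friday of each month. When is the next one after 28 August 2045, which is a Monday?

15 September 2045

August 2045 starts on a Tuesday; its first Friday is the 4th, so the 3rd Friday is the 18th — 18 August 2045.
That is not after 28 August 2045, so look at September 2045.
September 2045 starts on a Friday; its first Friday is the 1st, so the 3rd Friday is the 15th — 15 September 2045.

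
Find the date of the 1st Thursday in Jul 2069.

Jul 4, 2069

The first Thursday of Jul 2069 is Jul 4.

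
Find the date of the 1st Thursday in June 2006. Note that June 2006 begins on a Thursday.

2006-06-01

June 2006 begins on a Thursday, so the first Thursday is June 1.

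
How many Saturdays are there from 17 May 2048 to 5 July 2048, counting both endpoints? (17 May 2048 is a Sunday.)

7

17 May 2048 is a Sunday; the first Saturday on or after it is 23 May 2048 (6 days later).
From 23 May 2048 to 5 July 2048: 8 + 30 + 5 = 43 days (rest of May, June, July).
43 ÷ 7 = 6 full weeks with remainder 1, so 6 more Saturdays after the first → 7.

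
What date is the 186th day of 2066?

January has 31 days (186 − 31 = 155 remain).
February has 28 days (155 − 28 = 127 remain).
March has 31 days (127 − 31 = 96 remain).
April has 30 days (96 − 30 = 66 remain).
May has 31 days (66 − 31 = 35 remain).
June has 30 days (35 − 30 = 5 remain).
5 into July → July 5.

July 5, 2066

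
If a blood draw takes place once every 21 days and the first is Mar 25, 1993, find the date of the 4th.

The 4th occurrence is 3 intervals after the first: 3 × 21 = 63 days after Mar 25, 1993.
Mar has 31 days — 6 days to the end of Mar leaves 57.
Apr has 30 days (27 left).
27 days into May → May 27, 1993.

May 27, 1993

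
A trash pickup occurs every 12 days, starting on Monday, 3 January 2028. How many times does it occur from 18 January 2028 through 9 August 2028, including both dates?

Occurrences land 12·i days after 3 January 2028 for i = 0, 1, 2, …
18 January 2028 is 15 days after the start; 15 ÷ 12 = 1 remainder 3; since the remainder is 3, round up to i = 2. First occurrence in the window: #3 on 27 January 2028 (2×12 = 24 days in).
9 August 2028 is 219 days after the start; 219 ÷ 12 = 18 remainder 3. Last occurrence in the window: #19 on 6 August 2028.
Occurrences #3 through #19: 17 in total.

17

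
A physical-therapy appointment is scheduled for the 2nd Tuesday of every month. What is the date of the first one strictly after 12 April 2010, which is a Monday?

13 April 2010

April 2010 starts on a Thursday; its first Tuesday is the 6th, so the 2nd Tuesday is the 13th — 13 April 2010.
13 April 2010 is after 12 April 2010, so that is the next one.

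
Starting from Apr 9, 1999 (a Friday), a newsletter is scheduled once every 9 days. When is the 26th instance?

Nov 20, 1999

The 26th occurrence is 25 intervals after the first: 25 × 9 = 225 days after Apr 9, 1999.
Apr has 30 days — 21 days to the end of Apr leaves 204.
May has 31 days (173 left).
Jun has 30 days (143 left).
Jul has 31 days (112 left).
Aug has 31 days (81 left).
Sep has 30 days (51 left).
Oct has 31 days (20 left).
20 days into Nov → Nov 20, 1999.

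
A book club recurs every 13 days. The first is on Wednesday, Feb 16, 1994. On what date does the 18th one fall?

Sep 25, 1994

The 18th occurrence is 17 intervals after the first: 17 × 13 = 221 days after Feb 16, 1994.
Feb has 28 days — 12 days to the end of Feb leaves 209.
Mar has 31 days (178 left).
Apr has 30 days (148 left).
May has 31 days (117 left).
Jun has 30 days (87 left).
Jul has 31 days (56 left).
Aug has 31 days (25 left).
25 days into Sep → Sep 25, 1994.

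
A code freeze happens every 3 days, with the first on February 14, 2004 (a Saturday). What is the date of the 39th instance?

The 39th occurrence is 38 intervals after the first: 38 × 3 = 114 days after February 14, 2004.
February has 29 days — 15 days to the end of February leaves 99.
March has 31 days (68 left).
April has 30 days (38 left).
May has 31 days (7 left).
7 days into June → June 7, 2004.

June 7, 2004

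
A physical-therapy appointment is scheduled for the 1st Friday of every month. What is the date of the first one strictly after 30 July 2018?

July 2018 starts on a Sunday, so its 1st Friday is 6 July 2018 (5 days in).
That is not after 30 July 2018, so look at August 2018.
August 2018 starts on a Wednesday, so its 1st Friday is 3 August 2018 (2 days in).

3 August 2018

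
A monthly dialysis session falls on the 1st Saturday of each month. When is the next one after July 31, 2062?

August 5, 2062

July 2062 starts on a Saturday, so its 1st Saturday is July 1, 2062.
That is not after July 31, 2062, so look at August 2062.
August 2062 starts on a Tuesday, so its 1st Saturday is August 5, 2062 (4 days in).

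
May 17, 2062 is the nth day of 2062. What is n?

137

Days in months before May: 31 + 28 + 31 + 30 = 120.
Plus 17 days into May → day 137.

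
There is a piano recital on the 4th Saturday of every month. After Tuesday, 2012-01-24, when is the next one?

2012-01-28

January 2012 starts on a Sunday; its first Saturday is the 7th, so the 4th Saturday is the 28th — 2012-01-28.
2012-01-28 is after 2012-01-24, so that is the next one.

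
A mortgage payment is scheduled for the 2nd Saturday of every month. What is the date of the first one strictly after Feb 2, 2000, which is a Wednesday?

Feb 12, 2000

Feb 2000 starts on a Tuesday; its first Saturday is the 5th, so the 2nd Saturday is the 12th — Feb 12, 2000.
Feb 12, 2000 is after Feb 2, 2000, so that is the next one.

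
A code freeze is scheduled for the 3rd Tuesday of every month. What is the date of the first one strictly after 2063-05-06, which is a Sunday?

May 2063 starts on a Tuesday; its first Tuesday is the 1st, so the 3rd Tuesday is the 15th — 2063-05-15.
2063-05-15 is after 2063-05-06, so that is the next one.

2063-05-15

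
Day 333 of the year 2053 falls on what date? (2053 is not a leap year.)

January has 31 days (333 − 31 = 302 remain).
February has 28 days (302 − 28 = 274 remain).
March has 31 days (274 − 31 = 243 remain).
April has 30 days (243 − 30 = 213 remain).
May has 31 days (213 − 31 = 182 remain).
June has 30 days (182 − 30 = 152 remain).
July has 31 days (152 − 31 = 121 remain).
August has 31 days (121 − 31 = 90 remain).
September has 30 days (90 − 30 = 60 remain).
October has 31 days (60 − 31 = 29 remain).
29 into November → November 29.

November 29, 2053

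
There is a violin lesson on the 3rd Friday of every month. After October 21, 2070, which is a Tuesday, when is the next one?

October 2070 starts on a Wednesday; its first Friday is the 3rd, so the 3rd Friday is the 17th — October 17, 2070.
That is not after October 21, 2070, so look at November 2070.
November 2070 starts on a Saturday; its first Friday is the 7th, so the 3rd Friday is the 21st — November 21, 2070.

November 21, 2070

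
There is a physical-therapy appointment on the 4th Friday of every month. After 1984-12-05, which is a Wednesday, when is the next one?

December 1984 starts on a Saturday; its first Friday is the 7th, so the 4th Friday is the 28th — 1984-12-28.
1984-12-28 is after 1984-12-05, so that is the next one.

1984-12-28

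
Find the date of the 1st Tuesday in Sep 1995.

The first Tuesday of Sep 1995 is Sep 5.

Sep 5, 1995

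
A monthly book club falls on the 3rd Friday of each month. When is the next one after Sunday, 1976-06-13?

June 1976 starts on a Tuesday; its first Friday is the 4th, so the 3rd Friday is the 18th — 1976-06-18.
1976-06-18 is after 1976-06-13, so that is the next one.

1976-06-18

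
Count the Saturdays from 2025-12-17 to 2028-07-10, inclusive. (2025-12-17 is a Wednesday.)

2025-12-17 is a Wednesday; the first Saturday on or after it is 2025-12-20 (3 days later).
From 2025-12-20 to 2028-07-10: 11 + 365 + 365 + 192 = 933 days (rest of 2025, 2026, 2027, to 2028-07-10 in 2028).
933 ÷ 7 = 133 full weeks with remainder 2, so 133 more Saturdays after the first → 134.

134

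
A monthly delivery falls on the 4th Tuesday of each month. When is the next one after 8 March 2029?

March 2029 starts on a Thursday; its first Tuesday is the 6th, so the 4th Tuesday is the 27th — 27 March 2029.
27 March 2029 is after 8 March 2029, so that is the next one.

27 March 2029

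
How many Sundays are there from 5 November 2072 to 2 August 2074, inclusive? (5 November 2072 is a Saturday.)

5 November 2072 is a Saturday; the first Sunday on or after it is 6 November 2072 (1 day later).
From 6 November 2072 to 2 August 2074: 55 + 365 + 214 = 634 days (rest of 2072, 2073, to 2 August 2074 in 2074).
634 ÷ 7 = 90 full weeks with remainder 4, so 90 more Sundays after the first → 91.

91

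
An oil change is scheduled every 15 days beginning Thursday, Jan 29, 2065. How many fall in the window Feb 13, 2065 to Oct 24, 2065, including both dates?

Occurrences land 15·i days after Jan 29, 2065 for i = 0, 1, 2, …
Feb 13, 2065 is 15 days after the start; 15 ÷ 15 = 1 remainder 0. First occurrence in the window: #2 on Feb 13, 2065 (1×15 = 15 days in).
Oct 24, 2065 is 268 days after the start; 268 ÷ 15 = 17 remainder 13. Last occurrence in the window: #18 on Oct 11, 2065.
Occurrences #2 through #18: 17 in total.

17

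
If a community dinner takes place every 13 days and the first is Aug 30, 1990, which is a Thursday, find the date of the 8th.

The 8th occurrence is 7 intervals after the first: 7 × 13 = 91 days after Aug 30, 1990.
Aug has 31 days — 1 day to the end of Aug leaves 90.
Sep has 30 days (60 left).
Oct has 31 days (29 left).
29 days into Nov → Nov 29, 1990.

Nov 29, 1990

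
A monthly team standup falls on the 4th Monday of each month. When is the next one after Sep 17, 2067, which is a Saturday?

Sep 26, 2067

Sep 2067 starts on a Thursday; its first Monday is the 5th, so the 4th Monday is the 26th — Sep 26, 2067.
Sep 26, 2067 is after Sep 17, 2067, so that is the next one.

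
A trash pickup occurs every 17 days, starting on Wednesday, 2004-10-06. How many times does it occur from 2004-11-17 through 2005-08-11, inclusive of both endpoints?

Occurrences land 17·i days after 2004-10-06 for i = 0, 1, 2, …
2004-11-17 is 42 days after the start; 42 ÷ 17 = 2 remainder 8; since the remainder is 8, round up to i = 3. First occurrence in the window: #4 on 2004-11-26 (3×17 = 51 days in).
2005-08-11 is 309 days after the start; 309 ÷ 17 = 18 remainder 3. Last occurrence in the window: #19 on 2005-08-08.
Occurrences #4 through #19: 16 in total.

16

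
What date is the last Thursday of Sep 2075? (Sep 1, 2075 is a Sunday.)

Sep 26, 2075

Sep 2075 begins on a Sunday, so the first Thursday is Sep 5 (4 days later).
Sep 2075 has 30 days. Adding weeks: 5, 12, 19, 26 — the last one ≤ 30 is the 26th.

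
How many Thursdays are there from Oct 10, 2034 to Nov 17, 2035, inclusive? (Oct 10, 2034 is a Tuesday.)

58

Oct 10, 2034 is a Tuesday; the first Thursday on or after it is Oct 12, 2034 (2 days later).
From Oct 12, 2034 to Nov 17, 2035: 80 + 321 = 401 days (rest of 2034, to Nov 17, 2035 in 2035).
401 ÷ 7 = 57 full weeks with remainder 2, so 57 more Thursdays after the first → 58.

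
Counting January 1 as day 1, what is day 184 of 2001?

3 July 2001

January has 31 days (184 − 31 = 153 remain).
February has 28 days (153 − 28 = 125 remain).
March has 31 days (125 − 31 = 94 remain).
April has 30 days (94 − 30 = 64 remain).
May has 31 days (64 − 31 = 33 remain).
June has 30 days (33 − 30 = 3 remain).
3 into July → July 3.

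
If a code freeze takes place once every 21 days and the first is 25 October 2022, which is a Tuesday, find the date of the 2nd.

The 2nd occurrence is 1 interval after the first: 1 × 21 = 21 days after 25 October 2022.
October has 31 days — 6 days to the end of October leaves 15.
15 days into November → 15 November 2022.

15 November 2022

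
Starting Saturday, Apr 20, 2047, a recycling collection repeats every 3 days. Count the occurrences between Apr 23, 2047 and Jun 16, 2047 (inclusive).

Occurrences land 3·i days after Apr 20, 2047 for i = 0, 1, 2, …
Apr 23, 2047 is 3 days after the start; 3 ÷ 3 = 1 remainder 0. First occurrence in the window: #2 on Apr 23, 2047 (1×3 = 3 days in).
Jun 16, 2047 is 57 days after the start; 57 ÷ 3 = 19 remainder 0. Last occurrence in the window: #20 on Jun 16, 2047.
Occurrences #2 through #20: 19 in total.

19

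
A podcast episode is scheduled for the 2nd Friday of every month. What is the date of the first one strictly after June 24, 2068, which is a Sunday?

June 2068 starts on a Friday; its first Friday is the 1st, so the 2nd Friday is the 8th — June 8, 2068.
That is not after June 24, 2068, so look at July 2068.
July 2068 starts on a Sunday; its first Friday is the 6th, so the 2nd Friday is the 13th — July 13, 2068.

July 13, 2068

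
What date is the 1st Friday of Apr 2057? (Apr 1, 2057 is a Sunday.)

Apr 2057 begins on a Sunday, so the first Friday is Apr 6 (5 days later).

Apr 6, 2057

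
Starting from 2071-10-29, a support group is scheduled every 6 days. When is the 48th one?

The 48th occurrence is 47 intervals after the first: 47 × 6 = 282 days after 2071-10-29.
October has 31 days — 2 days to the end of October leaves 280.
November has 30 days (250 left).
December has 31 days (219 left).
January has 31 days (188 left).
February has 29 days (159 left).
March has 31 days (128 left).
April has 30 days (98 left).
May has 31 days (67 left).
June has 30 days (37 left).
July has 31 days (6 left).
6 days into August → 2072-08-06.

2072-08-06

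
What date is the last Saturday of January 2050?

The first Saturday of January 2050 is January 1.
January 2050 has 31 days. Adding weeks: 1, 8, 15, 22, 29 — the last one ≤ 31 is the 29th.

January 29, 2050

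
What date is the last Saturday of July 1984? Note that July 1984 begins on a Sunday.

July 1984 begins on a Sunday, so the first Saturday is July 7 (6 days later).
July 1984 has 31 days. Adding weeks: 7, 14, 21, 28 — the last one ≤ 31 is the 28th.

1984-07-28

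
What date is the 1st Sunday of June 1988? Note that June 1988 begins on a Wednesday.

June 1988 begins on a Wednesday, so the first Sunday is June 5 (4 days later).

1988-06-05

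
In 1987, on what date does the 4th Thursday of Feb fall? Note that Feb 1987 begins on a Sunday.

Feb 1987 begins on a Sunday, so the first Thursday is Feb 5 (4 days later).
The 4th Thursday is 3 weeks later: 5 + 21 = 26.

Feb 26, 1987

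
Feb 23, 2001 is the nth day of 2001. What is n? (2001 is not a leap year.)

54

Days in months before Feb: 31 = 31.
Plus 23 days into Feb → day 54.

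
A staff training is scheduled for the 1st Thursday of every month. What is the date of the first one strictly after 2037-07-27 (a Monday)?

July 2037 starts on a Wednesday, so its 1st Thursday is 2037-07-02 (1 day in).
That is not after 2037-07-27, so look at August 2037.
August 2037 starts on a Saturday, so its 1st Thursday is 2037-08-06 (5 days in).

2037-08-06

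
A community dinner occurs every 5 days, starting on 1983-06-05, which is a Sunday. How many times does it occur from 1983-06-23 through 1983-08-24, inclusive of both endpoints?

13

Occurrences land 5·i days after 1983-06-05 for i = 0, 1, 2, …
1983-06-23 is 18 days after the start; 18 ÷ 5 = 3 remainder 3; since the remainder is 3, round up to i = 4. First occurrence in the window: #5 on 1983-06-25 (4×5 = 20 days in).
1983-08-24 is 80 days after the start; 80 ÷ 5 = 16 remainder 0. Last occurrence in the window: #17 on 1983-08-24.
Occurrences #5 through #17: 13 in total.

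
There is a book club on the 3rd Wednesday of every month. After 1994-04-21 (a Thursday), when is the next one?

1994-05-18

April 1994 starts on a Friday; its first Wednesday is the 6th, so the 3rd Wednesday is the 20th — 1994-04-20.
That is not after 1994-04-21, so look at May 1994.
May 1994 starts on a Sunday; its first Wednesday is the 4th, so the 3rd Wednesday is the 18th — 1994-05-18.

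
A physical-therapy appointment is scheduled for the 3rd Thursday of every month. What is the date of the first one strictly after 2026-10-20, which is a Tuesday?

October 2026 starts on a Thursday; its first Thursday is the 1st, so the 3rd Thursday is the 15th — 2026-10-15.
That is not after 2026-10-20, so look at November 2026.
November 2026 starts on a Sunday; its first Thursday is the 5th, so the 3rd Thursday is the 19th — 2026-11-19.

2026-11-19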